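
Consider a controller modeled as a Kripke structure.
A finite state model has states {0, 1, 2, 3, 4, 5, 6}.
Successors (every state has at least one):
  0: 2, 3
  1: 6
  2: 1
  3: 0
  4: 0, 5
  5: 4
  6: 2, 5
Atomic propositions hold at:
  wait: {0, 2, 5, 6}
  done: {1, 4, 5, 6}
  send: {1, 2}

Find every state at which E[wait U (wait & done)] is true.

Sat(wait & done) = {5, 6}
E[wait U (wait & done)]: least fixpoint, start Z0 = Sat((wait & done)) = {5, 6}, add states in Sat(wait) with some successor in Z. Already a fixed point.
Sat(E[wait U (wait & done)]) = {5, 6}

{5, 6}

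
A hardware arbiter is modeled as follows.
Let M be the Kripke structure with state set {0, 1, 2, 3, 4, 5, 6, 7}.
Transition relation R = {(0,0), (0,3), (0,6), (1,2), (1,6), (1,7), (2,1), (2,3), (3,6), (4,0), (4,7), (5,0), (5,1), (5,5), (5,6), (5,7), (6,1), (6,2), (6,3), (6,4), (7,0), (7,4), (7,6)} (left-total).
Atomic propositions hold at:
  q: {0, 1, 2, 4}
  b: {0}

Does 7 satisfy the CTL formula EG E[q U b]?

No

E[q U b]: least fixpoint, start Z0 = Sat(b) = {0}, add states in Sat(q) with some successor in Z. Z1 = {0, 4}; fixed.
Sat(E[q U b]) = {0, 4}
EG E[q U b]: greatest fixpoint, start Z0 = {0, 4}, keep only states in Sat with some successor in Z. Already a fixed point.
Sat(EG E[q U b]) = {0, 4}
7 ∉ Sat(EG E[q U b]) = {0, 4}, so the formula does not hold at 7.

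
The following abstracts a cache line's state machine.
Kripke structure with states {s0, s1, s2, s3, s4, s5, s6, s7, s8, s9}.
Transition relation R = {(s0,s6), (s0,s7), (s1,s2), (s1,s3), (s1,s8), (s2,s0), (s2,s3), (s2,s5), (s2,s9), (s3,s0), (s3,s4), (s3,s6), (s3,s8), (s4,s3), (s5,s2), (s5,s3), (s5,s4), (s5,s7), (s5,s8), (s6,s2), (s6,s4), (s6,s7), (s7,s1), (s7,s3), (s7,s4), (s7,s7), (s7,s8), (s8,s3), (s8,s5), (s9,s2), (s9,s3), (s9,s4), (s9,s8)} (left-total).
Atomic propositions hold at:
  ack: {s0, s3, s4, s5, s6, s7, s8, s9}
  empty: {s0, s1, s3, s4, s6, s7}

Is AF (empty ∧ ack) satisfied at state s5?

No

Sat(empty ∧ ack) = {s0, s3, s4, s6, s7}
AF (empty ∧ ack): least fixpoint, start Z0 = {s0, s3, s4, s6, s7}, add states with every successor in Z. Already a fixed point.
Sat(AF (empty ∧ ack)) = {s0, s3, s4, s6, s7}
s5 ∉ Sat(AF (empty ∧ ack)) = {s0, s3, s4, s6, s7}, so the formula does not hold at s5.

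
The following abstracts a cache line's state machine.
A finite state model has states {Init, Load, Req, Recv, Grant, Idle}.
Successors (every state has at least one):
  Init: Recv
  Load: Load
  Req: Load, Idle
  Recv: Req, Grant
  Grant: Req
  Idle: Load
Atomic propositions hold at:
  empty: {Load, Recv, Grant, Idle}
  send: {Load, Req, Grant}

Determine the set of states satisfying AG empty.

{Load, Idle}

AG empty: greatest fixpoint, start Z0 = {Load, Recv, Grant, Idle}, keep only states in Sat with every successor in Z. Z1 = {Load, Idle}; fixed.
Sat(AG empty) = {Load, Idle}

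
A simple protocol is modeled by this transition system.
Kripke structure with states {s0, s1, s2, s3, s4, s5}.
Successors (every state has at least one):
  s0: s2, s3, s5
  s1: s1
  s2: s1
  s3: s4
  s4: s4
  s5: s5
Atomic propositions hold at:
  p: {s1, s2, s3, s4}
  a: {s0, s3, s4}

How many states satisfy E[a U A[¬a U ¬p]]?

Sat(¬a) = {s1, s2, s5}
Sat(¬p) = {s0, s5}
A[¬a U ¬p]: least fixpoint, start Z0 = Sat(¬p) = {s0, s5}, add states in Sat(¬a) with every successor in Z. Already a fixed point.
Sat(A[¬a U ¬p]) = {s0, s5}
E[a U A[¬a U ¬p]]: least fixpoint, start Z0 = Sat(A[¬a U ¬p]) = {s0, s5}, add states in Sat(a) with some successor in Z. Already a fixed point.
Sat(E[a U A[¬a U ¬p]]) = {s0, s5}
|Sat(E[a U A[¬a U ¬p]])| = |{s0, s5}| = 2.

2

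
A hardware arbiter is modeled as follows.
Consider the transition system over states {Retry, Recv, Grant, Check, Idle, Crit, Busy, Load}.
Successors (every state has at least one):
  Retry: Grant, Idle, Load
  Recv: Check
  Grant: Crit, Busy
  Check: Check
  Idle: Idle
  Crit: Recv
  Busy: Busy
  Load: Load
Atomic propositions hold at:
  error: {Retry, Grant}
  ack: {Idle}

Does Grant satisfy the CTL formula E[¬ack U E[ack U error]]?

Yes

Sat(¬ack) = {Retry, Recv, Grant, Check, Crit, Busy, Load}
E[ack U error]: least fixpoint, start Z0 = Sat(error) = {Retry, Grant}, add states in Sat(ack) with some successor in Z. Already a fixed point.
Sat(E[ack U error]) = {Retry, Grant}
E[¬ack U E[ack U error]]: least fixpoint, start Z0 = Sat(E[ack U error]) = {Retry, Grant}, add states in Sat(¬ack) with some successor in Z. Already a fixed point.
Sat(E[¬ack U E[ack U error]]) = {Retry, Grant}
Grant ∈ Sat(E[¬ack U E[ack U error]]) = {Retry, Grant}, so the formula holds at Grant.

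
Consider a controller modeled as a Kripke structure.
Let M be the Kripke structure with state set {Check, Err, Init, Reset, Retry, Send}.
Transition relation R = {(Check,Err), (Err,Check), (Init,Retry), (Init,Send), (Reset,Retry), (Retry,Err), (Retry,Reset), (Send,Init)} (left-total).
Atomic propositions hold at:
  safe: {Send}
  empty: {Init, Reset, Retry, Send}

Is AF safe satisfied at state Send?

Yes

AF safe: least fixpoint, start Z0 = {Send}, add states with every successor in Z. Already a fixed point.
Sat(AF safe) = {Send}
Send ∈ Sat(AF safe) = {Send}, so the formula holds at Send.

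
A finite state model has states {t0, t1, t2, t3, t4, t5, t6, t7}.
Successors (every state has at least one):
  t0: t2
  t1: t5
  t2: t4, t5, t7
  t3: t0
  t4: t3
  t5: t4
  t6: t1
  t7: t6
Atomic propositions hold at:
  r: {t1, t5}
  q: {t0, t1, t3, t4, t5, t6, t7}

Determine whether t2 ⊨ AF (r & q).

Sat(r & q) = {t1, t5}
AF (r & q): least fixpoint, start Z0 = {t1, t5}, add states with every successor in Z. Z1 = {t1, t5, t6}; Z2 = {t1, t5, t6, t7}; fixed.
Sat(AF (r & q)) = {t1, t5, t6, t7}
t2 ∉ Sat(AF (r & q)) = {t1, t5, t6, t7}, so the formula does not hold at t2.

No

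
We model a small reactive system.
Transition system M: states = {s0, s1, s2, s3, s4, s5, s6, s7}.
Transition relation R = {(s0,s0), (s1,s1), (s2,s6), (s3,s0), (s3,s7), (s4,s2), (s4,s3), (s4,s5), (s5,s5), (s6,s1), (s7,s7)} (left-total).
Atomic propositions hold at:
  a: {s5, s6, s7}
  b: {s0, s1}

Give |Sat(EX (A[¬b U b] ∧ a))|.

1

Sat(¬b) = {s2, s3, s4, s5, s6, s7}
A[¬b U b]: least fixpoint, start Z0 = Sat(b) = {s0, s1}, add states in Sat(¬b) with every successor in Z. Z1 = {s0, s1, s6}; Z2 = {s0, s1, s2, s6}; fixed.
Sat(A[¬b U b]) = {s0, s1, s2, s6}
Sat(A[¬b U b] ∧ a) = {s6}
Sat(EX (A[¬b U b] ∧ a)) = {s : some successor in {s6}} = {s2}
|Sat(EX (A[¬b U b] ∧ a))| = |{s2}| = 1.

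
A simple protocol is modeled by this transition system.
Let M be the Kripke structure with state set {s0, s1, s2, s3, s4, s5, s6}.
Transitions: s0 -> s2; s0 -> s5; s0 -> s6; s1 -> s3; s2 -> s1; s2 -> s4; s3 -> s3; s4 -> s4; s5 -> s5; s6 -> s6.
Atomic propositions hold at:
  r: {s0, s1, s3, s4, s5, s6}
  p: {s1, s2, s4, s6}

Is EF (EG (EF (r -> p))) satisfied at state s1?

No

Sat(r -> p) = {s1, s2, s4, s6}
EF (r -> p): least fixpoint, start Z0 = {s1, s2, s4, s6}, add states with some successor in Z. Z1 = {s0, s1, s2, s4, s6}; fixed.
Sat(EF (r -> p)) = {s0, s1, s2, s4, s6}
EG (EF (r -> p)): greatest fixpoint, start Z0 = {s0, s1, s2, s4, s6}, keep only states in Sat with some successor in Z. Z1 = {s0, s2, s4, s6}; fixed.
Sat(EG (EF (r -> p))) = {s0, s2, s4, s6}
EF (EG (EF (r -> p))): least fixpoint, start Z0 = {s0, s2, s4, s6}, add states with some successor in Z. Already a fixed point.
Sat(EF (EG (EF (r -> p)))) = {s0, s2, s4, s6}
s1 ∉ Sat(EF (EG (EF (r -> p)))) = {s0, s2, s4, s6}, so the formula does not hold at s1.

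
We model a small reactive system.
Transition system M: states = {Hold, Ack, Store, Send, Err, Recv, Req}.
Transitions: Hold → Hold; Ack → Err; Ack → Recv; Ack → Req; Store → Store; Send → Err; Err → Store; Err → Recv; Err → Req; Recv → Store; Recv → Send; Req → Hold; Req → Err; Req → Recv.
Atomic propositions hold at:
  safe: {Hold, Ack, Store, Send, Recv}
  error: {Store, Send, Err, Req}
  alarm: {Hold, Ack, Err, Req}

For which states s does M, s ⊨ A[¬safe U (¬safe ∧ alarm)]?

Sat(¬safe) = {Err, Req}
Sat(¬safe ∧ alarm) = {Err, Req}
A[¬safe U (¬safe ∧ alarm)]: least fixpoint, start Z0 = Sat((¬safe ∧ alarm)) = {Err, Req}, add states in Sat(¬safe) with every successor in Z. Already a fixed point.
Sat(A[¬safe U (¬safe ∧ alarm)]) = {Err, Req}

{Err, Req}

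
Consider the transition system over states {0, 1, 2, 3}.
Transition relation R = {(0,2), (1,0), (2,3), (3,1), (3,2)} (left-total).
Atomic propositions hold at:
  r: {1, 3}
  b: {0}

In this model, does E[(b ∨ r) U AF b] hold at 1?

Sat(b ∨ r) = {0, 1, 3}
AF b: least fixpoint, start Z0 = {0}, add states with every successor in Z. Z1 = {0, 1}; fixed.
Sat(AF b) = {0, 1}
E[(b ∨ r) U AF b]: least fixpoint, start Z0 = Sat(AF b) = {0, 1}, add states in Sat(b ∨ r) with some successor in Z. Z1 = {0, 1, 3}; fixed.
Sat(E[(b ∨ r) U AF b]) = {0, 1, 3}
1 ∈ Sat(E[(b ∨ r) U AF b]) = {0, 1, 3}, so the formula holds at 1.

Yes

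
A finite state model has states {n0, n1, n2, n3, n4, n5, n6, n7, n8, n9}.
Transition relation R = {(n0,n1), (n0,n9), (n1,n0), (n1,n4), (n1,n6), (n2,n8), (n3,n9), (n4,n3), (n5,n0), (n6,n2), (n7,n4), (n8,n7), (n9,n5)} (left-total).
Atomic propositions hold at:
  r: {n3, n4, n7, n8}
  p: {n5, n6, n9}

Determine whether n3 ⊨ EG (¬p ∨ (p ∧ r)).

No

Sat(¬p) = {n0, n1, n2, n3, n4, n7, n8}
Sat(p ∧ r) = ∅
Sat(¬p ∨ (p ∧ r)) = {n0, n1, n2, n3, n4, n7, n8}
EG (¬p ∨ (p ∧ r)): greatest fixpoint, start Z0 = {n0, n1, n2, n3, n4, n7, n8}, keep only states in Sat with some successor in Z. Z1 = {n0, n1, n2, n4, n7, n8}; Z2 = {n0, n1, n2, n7, n8}; Z3 = {n0, n1, n2, n8}; Z4 = {n0, n1, n2}; Z5 = {n0, n1}; fixed.
Sat(EG (¬p ∨ (p ∧ r))) = {n0, n1}
n3 ∉ Sat(EG (¬p ∨ (p ∧ r))) = {n0, n1}, so the formula does not hold at n3.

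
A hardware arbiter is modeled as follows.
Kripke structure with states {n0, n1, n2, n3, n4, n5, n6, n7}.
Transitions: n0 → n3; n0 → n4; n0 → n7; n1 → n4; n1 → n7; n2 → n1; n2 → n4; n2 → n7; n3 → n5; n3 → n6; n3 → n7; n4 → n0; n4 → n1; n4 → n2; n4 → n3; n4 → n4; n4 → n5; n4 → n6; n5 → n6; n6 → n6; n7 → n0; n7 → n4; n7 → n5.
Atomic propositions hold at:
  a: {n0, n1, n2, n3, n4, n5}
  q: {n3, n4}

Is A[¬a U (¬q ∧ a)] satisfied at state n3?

Sat(¬a) = {n6, n7}
Sat(¬q) = {n0, n1, n2, n5, n6, n7}
Sat(¬q ∧ a) = {n0, n1, n2, n5}
A[¬a U (¬q ∧ a)]: least fixpoint, start Z0 = Sat((¬q ∧ a)) = {n0, n1, n2, n5}, add states in Sat(¬a) with every successor in Z. Already a fixed point.
Sat(A[¬a U (¬q ∧ a)]) = {n0, n1, n2, n5}
n3 ∉ Sat(A[¬a U (¬q ∧ a)]) = {n0, n1, n2, n5}, so the formula does not hold at n3.

No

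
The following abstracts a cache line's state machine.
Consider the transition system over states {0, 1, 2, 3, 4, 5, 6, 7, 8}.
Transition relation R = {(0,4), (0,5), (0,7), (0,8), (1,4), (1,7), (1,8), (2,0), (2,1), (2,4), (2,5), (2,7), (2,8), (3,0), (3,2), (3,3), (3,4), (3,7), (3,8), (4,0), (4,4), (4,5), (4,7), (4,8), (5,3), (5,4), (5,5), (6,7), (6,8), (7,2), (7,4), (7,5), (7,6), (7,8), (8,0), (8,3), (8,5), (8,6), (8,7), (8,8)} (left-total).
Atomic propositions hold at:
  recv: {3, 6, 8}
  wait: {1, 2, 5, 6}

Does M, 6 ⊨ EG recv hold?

EG recv: greatest fixpoint, start Z0 = {3, 6, 8}, keep only states in Sat with some successor in Z. Already a fixed point.
Sat(EG recv) = {3, 6, 8}
6 ∈ Sat(EG recv) = {3, 6, 8}, so the formula holds at 6.

Yes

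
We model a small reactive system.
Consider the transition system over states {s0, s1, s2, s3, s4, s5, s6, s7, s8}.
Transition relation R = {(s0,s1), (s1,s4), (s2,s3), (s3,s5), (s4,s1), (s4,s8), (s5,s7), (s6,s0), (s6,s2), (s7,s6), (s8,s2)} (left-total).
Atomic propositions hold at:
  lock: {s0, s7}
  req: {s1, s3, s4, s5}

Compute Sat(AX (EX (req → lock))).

{s1, s3, s5, s7}

Sat(req → lock) = {s0, s2, s6, s7, s8}
Sat(EX (req → lock)) = {s : some successor in {s0, s2, s6, s7, s8}} = {s4, s5, s6, s7, s8}
Sat(AX (EX (req → lock))) = {s : every successor in {s4, s5, s6, s7, s8}} = {s1, s3, s5, s7}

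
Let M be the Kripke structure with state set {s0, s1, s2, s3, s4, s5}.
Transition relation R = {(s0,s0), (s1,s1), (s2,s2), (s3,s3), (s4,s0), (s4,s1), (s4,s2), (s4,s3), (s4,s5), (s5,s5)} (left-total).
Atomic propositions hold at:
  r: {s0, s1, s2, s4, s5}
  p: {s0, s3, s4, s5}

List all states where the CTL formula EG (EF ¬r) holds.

{s3, s4}

Sat(¬r) = {s3}
EF ¬r: least fixpoint, start Z0 = {s3}, add states with some successor in Z. Z1 = {s3, s4}; fixed.
Sat(EF ¬r) = {s3, s4}
EG (EF ¬r): greatest fixpoint, start Z0 = {s3, s4}, keep only states in Sat with some successor in Z. Already a fixed point.
Sat(EG (EF ¬r)) = {s3, s4}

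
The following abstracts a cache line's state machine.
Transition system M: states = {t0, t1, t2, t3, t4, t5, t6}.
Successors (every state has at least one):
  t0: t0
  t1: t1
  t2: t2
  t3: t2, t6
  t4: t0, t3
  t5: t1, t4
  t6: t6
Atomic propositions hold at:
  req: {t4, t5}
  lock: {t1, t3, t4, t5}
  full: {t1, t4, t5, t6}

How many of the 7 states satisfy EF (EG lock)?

EG lock: greatest fixpoint, start Z0 = {t1, t3, t4, t5}, keep only states in Sat with some successor in Z. Z1 = {t1, t4, t5}; Z2 = {t1, t5}; fixed.
Sat(EG lock) = {t1, t5}
EF (EG lock): least fixpoint, start Z0 = {t1, t5}, add states with some successor in Z. Already a fixed point.
Sat(EF (EG lock)) = {t1, t5}
|Sat(EF (EG lock))| = |{t1, t5}| = 2.

2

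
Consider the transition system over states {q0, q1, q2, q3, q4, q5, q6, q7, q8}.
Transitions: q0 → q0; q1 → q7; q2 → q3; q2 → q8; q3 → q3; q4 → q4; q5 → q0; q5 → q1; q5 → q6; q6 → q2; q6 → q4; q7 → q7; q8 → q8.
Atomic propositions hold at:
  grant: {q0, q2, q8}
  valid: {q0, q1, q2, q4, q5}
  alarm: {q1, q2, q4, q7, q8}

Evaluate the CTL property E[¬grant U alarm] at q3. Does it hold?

Sat(¬grant) = {q1, q3, q4, q5, q6, q7}
E[¬grant U alarm]: least fixpoint, start Z0 = Sat(alarm) = {q1, q2, q4, q7, q8}, add states in Sat(¬grant) with some successor in Z. Z1 = {q1, q2, q4, q5, q6, q7, q8}; fixed.
Sat(E[¬grant U alarm]) = {q1, q2, q4, q5, q6, q7, q8}
q3 ∉ Sat(E[¬grant U alarm]) = {q1, q2, q4, q5, q6, q7, q8}, so the formula does not hold at q3.

No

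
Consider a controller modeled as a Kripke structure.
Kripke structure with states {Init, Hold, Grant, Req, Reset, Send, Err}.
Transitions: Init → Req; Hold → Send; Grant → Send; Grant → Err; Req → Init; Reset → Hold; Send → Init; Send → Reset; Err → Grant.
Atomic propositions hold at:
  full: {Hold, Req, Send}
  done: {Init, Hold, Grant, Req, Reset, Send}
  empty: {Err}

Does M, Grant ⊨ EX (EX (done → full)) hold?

No

Sat(done → full) = {Hold, Req, Send, Err}
Sat(EX (done → full)) = {s : some successor in {Hold, Req, Send, Err}} = {Init, Hold, Grant, Reset}
Sat(EX (EX (done → full))) = {s : some successor in {Init, Hold, Grant, Reset}} = {Req, Reset, Send, Err}
Grant ∉ Sat(EX (EX (done → full))) = {Req, Reset, Send, Err}, so the formula does not hold at Grant.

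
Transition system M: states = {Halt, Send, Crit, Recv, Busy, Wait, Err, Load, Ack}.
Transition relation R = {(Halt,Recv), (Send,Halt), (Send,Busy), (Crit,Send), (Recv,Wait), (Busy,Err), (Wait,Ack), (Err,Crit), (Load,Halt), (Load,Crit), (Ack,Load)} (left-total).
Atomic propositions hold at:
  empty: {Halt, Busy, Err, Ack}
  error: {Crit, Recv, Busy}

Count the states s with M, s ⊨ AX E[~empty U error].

4

Sat(~empty) = {Send, Crit, Recv, Wait, Load}
E[~empty U error]: least fixpoint, start Z0 = Sat(error) = {Crit, Recv, Busy}, add states in Sat(~empty) with some successor in Z. Z1 = {Send, Crit, Recv, Busy, Load}; fixed.
Sat(E[~empty U error]) = {Send, Crit, Recv, Busy, Load}
Sat(AX E[~empty U error]) = {s : every successor in {Send, Crit, Recv, Busy, Load}} = {Halt, Crit, Err, Ack}
|Sat(AX E[~empty U error])| = |{Halt, Crit, Err, Ack}| = 4.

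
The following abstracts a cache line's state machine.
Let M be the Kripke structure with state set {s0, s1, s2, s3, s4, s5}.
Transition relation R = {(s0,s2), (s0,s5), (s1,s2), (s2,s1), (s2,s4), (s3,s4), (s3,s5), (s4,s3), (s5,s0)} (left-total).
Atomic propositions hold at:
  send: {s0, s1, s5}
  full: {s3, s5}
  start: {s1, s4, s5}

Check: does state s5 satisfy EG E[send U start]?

E[send U start]: least fixpoint, start Z0 = Sat(start) = {s1, s4, s5}, add states in Sat(send) with some successor in Z. Z1 = {s0, s1, s4, s5}; fixed.
Sat(E[send U start]) = {s0, s1, s4, s5}
EG E[send U start]: greatest fixpoint, start Z0 = {s0, s1, s4, s5}, keep only states in Sat with some successor in Z. Z1 = {s0, s5}; fixed.
Sat(EG E[send U start]) = {s0, s5}
s5 ∈ Sat(EG E[send U start]) = {s0, s5}, so the formula holds at s5.

Yes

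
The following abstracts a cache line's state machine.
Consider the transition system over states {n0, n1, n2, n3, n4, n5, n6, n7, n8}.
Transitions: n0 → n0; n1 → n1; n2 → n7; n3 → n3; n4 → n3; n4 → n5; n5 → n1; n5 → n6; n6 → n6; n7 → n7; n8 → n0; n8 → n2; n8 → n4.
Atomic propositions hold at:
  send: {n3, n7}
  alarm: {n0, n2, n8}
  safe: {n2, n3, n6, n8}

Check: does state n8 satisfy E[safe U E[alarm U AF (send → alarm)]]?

Sat(send → alarm) = {n0, n1, n2, n4, n5, n6, n8}
AF (send → alarm): least fixpoint, start Z0 = {n0, n1, n2, n4, n5, n6, n8}, add states with every successor in Z. Already a fixed point.
Sat(AF (send → alarm)) = {n0, n1, n2, n4, n5, n6, n8}
E[alarm U AF (send → alarm)]: least fixpoint, start Z0 = Sat(AF (send → alarm)) = {n0, n1, n2, n4, n5, n6, n8}, add states in Sat(alarm) with some successor in Z. Already a fixed point.
Sat(E[alarm U AF (send → alarm)]) = {n0, n1, n2, n4, n5, n6, n8}
E[safe U E[alarm U AF (send → alarm)]]: least fixpoint, start Z0 = Sat(E[alarm U AF (send → alarm)]) = {n0, n1, n2, n4, n5, n6, n8}, add states in Sat(safe) with some successor in Z. Already a fixed point.
Sat(E[safe U E[alarm U AF (send → alarm)]]) = {n0, n1, n2, n4, n5, n6, n8}
n8 ∈ Sat(E[safe U E[alarm U AF (send → alarm)]]) = {n0, n1, n2, n4, n5, n6, n8}, so the formula holds at n8.

Yes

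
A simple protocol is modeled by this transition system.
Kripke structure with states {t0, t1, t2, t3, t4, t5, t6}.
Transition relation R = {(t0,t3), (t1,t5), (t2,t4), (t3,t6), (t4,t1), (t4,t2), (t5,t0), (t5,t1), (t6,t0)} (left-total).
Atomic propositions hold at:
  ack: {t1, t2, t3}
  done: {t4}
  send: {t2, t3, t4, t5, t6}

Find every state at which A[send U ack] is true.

A[send U ack]: least fixpoint, start Z0 = Sat(ack) = {t1, t2, t3}, add states in Sat(send) with every successor in Z. Z1 = {t1, t2, t3, t4}; fixed.
Sat(A[send U ack]) = {t1, t2, t3, t4}

{t1, t2, t3, t4}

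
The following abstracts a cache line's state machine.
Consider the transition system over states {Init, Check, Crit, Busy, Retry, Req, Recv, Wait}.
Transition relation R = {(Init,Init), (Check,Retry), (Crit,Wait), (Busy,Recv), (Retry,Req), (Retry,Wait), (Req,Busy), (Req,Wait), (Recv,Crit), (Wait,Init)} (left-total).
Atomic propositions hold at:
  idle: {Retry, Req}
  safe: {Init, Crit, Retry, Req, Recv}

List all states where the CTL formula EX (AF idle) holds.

AF idle: least fixpoint, start Z0 = {Retry, Req}, add states with every successor in Z. Z1 = {Check, Retry, Req}; fixed.
Sat(AF idle) = {Check, Retry, Req}
Sat(EX (AF idle)) = {s : some successor in {Check, Retry, Req}} = {Check, Retry}

{Check, Retry}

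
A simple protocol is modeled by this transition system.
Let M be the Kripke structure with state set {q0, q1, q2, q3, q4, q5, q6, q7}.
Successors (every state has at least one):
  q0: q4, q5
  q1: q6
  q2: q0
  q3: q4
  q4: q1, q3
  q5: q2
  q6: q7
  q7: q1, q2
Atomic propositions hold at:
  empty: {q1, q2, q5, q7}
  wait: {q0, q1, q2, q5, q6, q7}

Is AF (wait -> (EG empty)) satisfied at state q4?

Yes

EG empty: greatest fixpoint, start Z0 = {q1, q2, q5, q7}, keep only states in Sat with some successor in Z. Z1 = {q5, q7}; Z2 = ∅; fixed.
Sat(EG empty) = ∅
Sat(wait -> (EG empty)) = {q3, q4}
AF (wait -> (EG empty)): least fixpoint, start Z0 = {q3, q4}, add states with every successor in Z. Already a fixed point.
Sat(AF (wait -> (EG empty))) = {q3, q4}
q4 ∈ Sat(AF (wait -> (EG empty))) = {q3, q4}, so the formula holds at q4.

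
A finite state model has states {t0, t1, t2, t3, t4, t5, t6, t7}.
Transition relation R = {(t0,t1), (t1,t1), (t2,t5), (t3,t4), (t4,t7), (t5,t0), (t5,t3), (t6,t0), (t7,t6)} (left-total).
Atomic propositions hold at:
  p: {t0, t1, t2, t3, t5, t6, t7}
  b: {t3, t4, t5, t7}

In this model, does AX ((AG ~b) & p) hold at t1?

Sat(~b) = {t0, t1, t2, t6}
AG ~b: greatest fixpoint, start Z0 = {t0, t1, t2, t6}, keep only states in Sat with every successor in Z. Z1 = {t0, t1, t6}; fixed.
Sat(AG ~b) = {t0, t1, t6}
Sat((AG ~b) & p) = {t0, t1, t6}
Sat(AX ((AG ~b) & p)) = {s : every successor in {t0, t1, t6}} = {t0, t1, t6, t7}
t1 ∈ Sat(AX ((AG ~b) & p)) = {t0, t1, t6, t7}, so the formula holds at t1.

Yes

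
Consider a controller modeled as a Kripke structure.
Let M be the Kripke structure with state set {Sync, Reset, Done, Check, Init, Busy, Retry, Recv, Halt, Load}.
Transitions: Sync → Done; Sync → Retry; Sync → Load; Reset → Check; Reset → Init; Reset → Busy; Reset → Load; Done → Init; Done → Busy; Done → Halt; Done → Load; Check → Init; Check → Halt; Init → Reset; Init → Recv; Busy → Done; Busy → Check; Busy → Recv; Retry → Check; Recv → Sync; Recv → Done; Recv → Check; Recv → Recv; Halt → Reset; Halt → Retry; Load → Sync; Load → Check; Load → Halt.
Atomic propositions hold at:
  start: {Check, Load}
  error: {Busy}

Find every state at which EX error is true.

Sat(EX error) = {s : some successor in {Busy}} = {Reset, Done}

{Reset, Done}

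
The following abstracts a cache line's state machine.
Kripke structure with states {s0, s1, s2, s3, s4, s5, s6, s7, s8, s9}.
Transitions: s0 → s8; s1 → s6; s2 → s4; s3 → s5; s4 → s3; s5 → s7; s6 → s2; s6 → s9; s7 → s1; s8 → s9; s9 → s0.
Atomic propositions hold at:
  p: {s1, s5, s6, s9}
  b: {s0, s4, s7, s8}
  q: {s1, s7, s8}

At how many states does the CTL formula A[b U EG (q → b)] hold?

Sat(q → b) = {s0, s2, s3, s4, s5, s6, s7, s8, s9}
EG (q → b): greatest fixpoint, start Z0 = {s0, s2, s3, s4, s5, s6, s7, s8, s9}, keep only states in Sat with some successor in Z. Z1 = {s0, s2, s3, s4, s5, s6, s8, s9}; Z2 = {s0, s2, s3, s4, s6, s8, s9}; Z3 = {s0, s2, s4, s6, s8, s9}; Z4 = {s0, s2, s6, s8, s9}; Z5 = {s0, s6, s8, s9}; fixed.
Sat(EG (q → b)) = {s0, s6, s8, s9}
A[b U EG (q → b)]: least fixpoint, start Z0 = Sat(EG (q → b)) = {s0, s6, s8, s9}, add states in Sat(b) with every successor in Z. Already a fixed point.
Sat(A[b U EG (q → b)]) = {s0, s6, s8, s9}
|Sat(A[b U EG (q → b)])| = |{s0, s6, s8, s9}| = 4.

4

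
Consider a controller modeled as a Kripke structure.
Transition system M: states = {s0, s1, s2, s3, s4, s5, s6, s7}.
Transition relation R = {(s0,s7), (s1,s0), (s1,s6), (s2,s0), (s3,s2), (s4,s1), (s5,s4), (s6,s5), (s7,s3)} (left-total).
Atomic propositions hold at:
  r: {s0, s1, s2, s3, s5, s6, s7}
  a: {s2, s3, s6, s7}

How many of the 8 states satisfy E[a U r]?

E[a U r]: least fixpoint, start Z0 = Sat(r) = {s0, s1, s2, s3, s5, s6, s7}, add states in Sat(a) with some successor in Z. Already a fixed point.
Sat(E[a U r]) = {s0, s1, s2, s3, s5, s6, s7}
|Sat(E[a U r])| = |{s0, s1, s2, s3, s5, s6, s7}| = 7.

7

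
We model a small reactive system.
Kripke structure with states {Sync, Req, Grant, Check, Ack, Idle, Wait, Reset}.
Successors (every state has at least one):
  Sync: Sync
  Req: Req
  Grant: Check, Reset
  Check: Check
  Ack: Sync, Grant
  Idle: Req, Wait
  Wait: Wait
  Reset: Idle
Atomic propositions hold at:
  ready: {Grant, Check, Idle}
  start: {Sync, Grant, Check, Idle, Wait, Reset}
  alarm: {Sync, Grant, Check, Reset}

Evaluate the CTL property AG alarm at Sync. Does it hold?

Yes

AG alarm: greatest fixpoint, start Z0 = {Sync, Grant, Check, Reset}, keep only states in Sat with every successor in Z. Z1 = {Sync, Grant, Check}; Z2 = {Sync, Check}; fixed.
Sat(AG alarm) = {Sync, Check}
Sync ∈ Sat(AG alarm) = {Sync, Check}, so the formula holds at Sync.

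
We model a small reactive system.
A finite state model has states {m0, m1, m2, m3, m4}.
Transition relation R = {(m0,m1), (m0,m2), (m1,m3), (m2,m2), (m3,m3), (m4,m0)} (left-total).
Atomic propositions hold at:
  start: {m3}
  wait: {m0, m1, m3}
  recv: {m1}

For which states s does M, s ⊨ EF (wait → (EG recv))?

EG recv: greatest fixpoint, start Z0 = {m1}, keep only states in Sat with some successor in Z. Z1 = ∅; fixed.
Sat(EG recv) = ∅
Sat(wait → (EG recv)) = {m2, m4}
EF (wait → (EG recv)): least fixpoint, start Z0 = {m2, m4}, add states with some successor in Z. Z1 = {m0, m2, m4}; fixed.
Sat(EF (wait → (EG recv))) = {m0, m2, m4}

{m0, m2, m4}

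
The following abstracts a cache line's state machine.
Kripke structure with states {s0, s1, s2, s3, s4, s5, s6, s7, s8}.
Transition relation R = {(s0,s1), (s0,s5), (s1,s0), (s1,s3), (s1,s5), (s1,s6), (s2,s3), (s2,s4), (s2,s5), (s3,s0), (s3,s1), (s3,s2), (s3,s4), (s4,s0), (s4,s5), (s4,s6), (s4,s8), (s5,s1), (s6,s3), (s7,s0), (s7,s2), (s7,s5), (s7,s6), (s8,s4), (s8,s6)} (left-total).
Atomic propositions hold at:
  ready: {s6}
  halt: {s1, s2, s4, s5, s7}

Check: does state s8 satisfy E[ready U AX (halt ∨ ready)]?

Yes

Sat(halt ∨ ready) = {s1, s2, s4, s5, s6, s7}
Sat(AX (halt ∨ ready)) = {s : every successor in {s1, s2, s4, s5, s6, s7}} = {s0, s5, s8}
E[ready U AX (halt ∨ ready)]: least fixpoint, start Z0 = Sat(AX (halt ∨ ready)) = {s0, s5, s8}, add states in Sat(ready) with some successor in Z. Already a fixed point.
Sat(E[ready U AX (halt ∨ ready)]) = {s0, s5, s8}
s8 ∈ Sat(E[ready U AX (halt ∨ ready)]) = {s0, s5, s8}, so the formula holds at s8.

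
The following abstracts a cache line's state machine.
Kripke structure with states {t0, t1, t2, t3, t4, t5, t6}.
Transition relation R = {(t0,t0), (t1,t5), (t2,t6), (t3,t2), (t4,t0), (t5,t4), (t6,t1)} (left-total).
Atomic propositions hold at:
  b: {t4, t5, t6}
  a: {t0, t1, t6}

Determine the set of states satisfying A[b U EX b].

{t1, t2, t5, t6}

Sat(EX b) = {s : some successor in {t4, t5, t6}} = {t1, t2, t5}
A[b U EX b]: least fixpoint, start Z0 = Sat(EX b) = {t1, t2, t5}, add states in Sat(b) with every successor in Z. Z1 = {t1, t2, t5, t6}; fixed.
Sat(A[b U EX b]) = {t1, t2, t5, t6}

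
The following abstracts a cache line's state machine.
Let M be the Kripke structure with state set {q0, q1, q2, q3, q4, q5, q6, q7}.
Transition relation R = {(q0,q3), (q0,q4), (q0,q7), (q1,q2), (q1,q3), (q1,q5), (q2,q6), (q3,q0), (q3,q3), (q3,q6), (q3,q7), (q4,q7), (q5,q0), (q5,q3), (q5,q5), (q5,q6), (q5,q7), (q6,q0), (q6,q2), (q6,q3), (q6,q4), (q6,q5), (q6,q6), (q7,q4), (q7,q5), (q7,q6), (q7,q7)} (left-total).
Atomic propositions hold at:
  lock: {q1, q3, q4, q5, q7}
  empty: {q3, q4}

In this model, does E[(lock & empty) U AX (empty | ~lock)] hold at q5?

No

Sat(lock & empty) = {q3, q4}
Sat(~lock) = {q0, q2, q6}
Sat(empty | ~lock) = {q0, q2, q3, q4, q6}
Sat(AX (empty | ~lock)) = {s : every successor in {q0, q2, q3, q4, q6}} = {q2}
E[(lock & empty) U AX (empty | ~lock)]: least fixpoint, start Z0 = Sat(AX (empty | ~lock)) = {q2}, add states in Sat(lock & empty) with some successor in Z. Already a fixed point.
Sat(E[(lock & empty) U AX (empty | ~lock)]) = {q2}
q5 ∉ Sat(E[(lock & empty) U AX (empty | ~lock)]) = {q2}, so the formula does not hold at q5.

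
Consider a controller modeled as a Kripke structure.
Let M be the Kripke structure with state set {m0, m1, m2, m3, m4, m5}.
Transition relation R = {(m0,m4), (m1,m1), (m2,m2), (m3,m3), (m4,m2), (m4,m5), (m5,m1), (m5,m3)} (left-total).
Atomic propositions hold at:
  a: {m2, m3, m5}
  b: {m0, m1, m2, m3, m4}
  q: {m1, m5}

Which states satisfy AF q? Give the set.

{m1, m5}

AF q: least fixpoint, start Z0 = {m1, m5}, add states with every successor in Z. Already a fixed point.
Sat(AF q) = {m1, m5}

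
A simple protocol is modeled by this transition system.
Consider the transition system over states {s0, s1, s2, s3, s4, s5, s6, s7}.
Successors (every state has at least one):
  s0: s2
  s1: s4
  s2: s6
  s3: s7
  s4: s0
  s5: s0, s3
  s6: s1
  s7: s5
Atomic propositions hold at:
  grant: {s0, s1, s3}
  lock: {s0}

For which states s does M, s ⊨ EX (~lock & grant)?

Sat(~lock) = {s1, s2, s3, s4, s5, s6, s7}
Sat(~lock & grant) = {s1, s3}
Sat(EX (~lock & grant)) = {s : some successor in {s1, s3}} = {s5, s6}

{s5, s6}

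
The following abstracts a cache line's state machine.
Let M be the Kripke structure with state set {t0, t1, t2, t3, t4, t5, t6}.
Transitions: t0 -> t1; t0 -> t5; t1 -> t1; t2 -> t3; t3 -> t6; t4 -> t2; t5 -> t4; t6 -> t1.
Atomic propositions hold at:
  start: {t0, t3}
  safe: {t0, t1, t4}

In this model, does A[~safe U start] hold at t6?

Sat(~safe) = {t2, t3, t5, t6}
A[~safe U start]: least fixpoint, start Z0 = Sat(start) = {t0, t3}, add states in Sat(~safe) with every successor in Z. Z1 = {t0, t2, t3}; fixed.
Sat(A[~safe U start]) = {t0, t2, t3}
t6 ∉ Sat(A[~safe U start]) = {t0, t2, t3}, so the formula does not hold at t6.

No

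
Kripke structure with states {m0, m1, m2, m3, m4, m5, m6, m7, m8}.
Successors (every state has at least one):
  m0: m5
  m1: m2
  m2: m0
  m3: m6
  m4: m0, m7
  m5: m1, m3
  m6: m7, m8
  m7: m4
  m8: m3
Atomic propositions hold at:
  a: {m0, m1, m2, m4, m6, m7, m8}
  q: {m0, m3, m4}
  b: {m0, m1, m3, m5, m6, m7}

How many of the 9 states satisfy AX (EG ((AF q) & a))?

AF q: least fixpoint, start Z0 = {m0, m3, m4}, add states with every successor in Z. Z1 = {m0, m2, m3, m4, m7, m8}; Z2 = {m0, m1, m2, m3, m4, m6, m7, m8}; Z3 = {m0, m1, m2, m3, m4, m5, m6, m7, m8}; fixed.
Sat(AF q) = {m0, m1, m2, m3, m4, m5, m6, m7, m8}
Sat((AF q) & a) = {m0, m1, m2, m4, m6, m7, m8}
EG ((AF q) & a): greatest fixpoint, start Z0 = {m0, m1, m2, m4, m6, m7, m8}, keep only states in Sat with some successor in Z. Z1 = {m1, m2, m4, m6, m7}; Z2 = {m1, m4, m6, m7}; Z3 = {m4, m6, m7}; fixed.
Sat(EG ((AF q) & a)) = {m4, m6, m7}
Sat(AX (EG ((AF q) & a))) = {s : every successor in {m4, m6, m7}} = {m3, m7}
|Sat(AX (EG ((AF q) & a)))| = |{m3, m7}| = 2.

2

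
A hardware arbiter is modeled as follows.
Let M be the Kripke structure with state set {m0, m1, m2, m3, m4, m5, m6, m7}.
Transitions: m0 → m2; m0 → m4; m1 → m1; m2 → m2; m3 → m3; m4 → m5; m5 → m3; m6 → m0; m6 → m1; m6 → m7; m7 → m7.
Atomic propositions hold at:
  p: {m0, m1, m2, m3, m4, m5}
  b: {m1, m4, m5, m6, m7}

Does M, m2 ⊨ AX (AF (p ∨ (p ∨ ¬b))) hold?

Sat(¬b) = {m0, m2, m3}
Sat(p ∨ ¬b) = {m0, m1, m2, m3, m4, m5}
Sat(p ∨ (p ∨ ¬b)) = {m0, m1, m2, m3, m4, m5}
AF (p ∨ (p ∨ ¬b)): least fixpoint, start Z0 = {m0, m1, m2, m3, m4, m5}, add states with every successor in Z. Already a fixed point.
Sat(AF (p ∨ (p ∨ ¬b))) = {m0, m1, m2, m3, m4, m5}
Sat(AX (AF (p ∨ (p ∨ ¬b)))) = {s : every successor in {m0, m1, m2, m3, m4, m5}} = {m0, m1, m2, m3, m4, m5}
m2 ∈ Sat(AX (AF (p ∨ (p ∨ ¬b)))) = {m0, m1, m2, m3, m4, m5}, so the formula holds at m2.

Yes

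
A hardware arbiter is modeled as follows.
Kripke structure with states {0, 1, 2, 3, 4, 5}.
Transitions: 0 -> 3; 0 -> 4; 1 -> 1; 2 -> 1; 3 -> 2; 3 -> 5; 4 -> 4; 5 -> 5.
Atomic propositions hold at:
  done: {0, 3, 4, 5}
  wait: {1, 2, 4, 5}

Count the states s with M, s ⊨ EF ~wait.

2

Sat(~wait) = {0, 3}
EF ~wait: least fixpoint, start Z0 = {0, 3}, add states with some successor in Z. Already a fixed point.
Sat(EF ~wait) = {0, 3}
|Sat(EF ~wait)| = |{0, 3}| = 2.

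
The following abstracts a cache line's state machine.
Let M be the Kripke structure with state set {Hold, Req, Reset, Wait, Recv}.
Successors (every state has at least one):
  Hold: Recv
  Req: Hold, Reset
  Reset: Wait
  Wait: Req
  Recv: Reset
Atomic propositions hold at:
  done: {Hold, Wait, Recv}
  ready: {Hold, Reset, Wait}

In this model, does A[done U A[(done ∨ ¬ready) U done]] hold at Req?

No

Sat(¬ready) = {Req, Recv}
Sat(done ∨ ¬ready) = {Hold, Req, Wait, Recv}
A[(done ∨ ¬ready) U done]: least fixpoint, start Z0 = Sat(done) = {Hold, Wait, Recv}, add states in Sat(done ∨ ¬ready) with every successor in Z. Already a fixed point.
Sat(A[(done ∨ ¬ready) U done]) = {Hold, Wait, Recv}
A[done U A[(done ∨ ¬ready) U done]]: least fixpoint, start Z0 = Sat(A[(done ∨ ¬ready) U done]) = {Hold, Wait, Recv}, add states in Sat(done) with every successor in Z. Already a fixed point.
Sat(A[done U A[(done ∨ ¬ready) U done]]) = {Hold, Wait, Recv}
Req ∉ Sat(A[done U A[(done ∨ ¬ready) U done]]) = {Hold, Wait, Recv}, so the formula does not hold at Req.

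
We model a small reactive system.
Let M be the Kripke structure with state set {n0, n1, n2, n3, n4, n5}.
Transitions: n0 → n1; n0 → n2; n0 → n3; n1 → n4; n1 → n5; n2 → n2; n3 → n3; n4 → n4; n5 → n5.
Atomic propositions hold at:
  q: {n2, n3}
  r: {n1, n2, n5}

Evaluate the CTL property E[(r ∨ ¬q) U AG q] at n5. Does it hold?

Sat(¬q) = {n0, n1, n4, n5}
Sat(r ∨ ¬q) = {n0, n1, n2, n4, n5}
AG q: greatest fixpoint, start Z0 = {n2, n3}, keep only states in Sat with every successor in Z. Already a fixed point.
Sat(AG q) = {n2, n3}
E[(r ∨ ¬q) U AG q]: least fixpoint, start Z0 = Sat(AG q) = {n2, n3}, add states in Sat(r ∨ ¬q) with some successor in Z. Z1 = {n0, n2, n3}; fixed.
Sat(E[(r ∨ ¬q) U AG q]) = {n0, n2, n3}
n5 ∉ Sat(E[(r ∨ ¬q) U AG q]) = {n0, n2, n3}, so the formula does not hold at n5.

No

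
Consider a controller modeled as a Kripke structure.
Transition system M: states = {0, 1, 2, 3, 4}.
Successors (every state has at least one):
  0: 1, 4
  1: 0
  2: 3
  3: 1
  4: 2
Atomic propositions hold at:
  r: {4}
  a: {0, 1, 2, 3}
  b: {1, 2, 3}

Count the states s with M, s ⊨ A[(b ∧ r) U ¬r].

Sat(b ∧ r) = ∅
Sat(¬r) = {0, 1, 2, 3}
A[(b ∧ r) U ¬r]: least fixpoint, start Z0 = Sat(¬r) = {0, 1, 2, 3}, add states in Sat(b ∧ r) with every successor in Z. Already a fixed point.
Sat(A[(b ∧ r) U ¬r]) = {0, 1, 2, 3}
|Sat(A[(b ∧ r) U ¬r])| = |{0, 1, 2, 3}| = 4.

4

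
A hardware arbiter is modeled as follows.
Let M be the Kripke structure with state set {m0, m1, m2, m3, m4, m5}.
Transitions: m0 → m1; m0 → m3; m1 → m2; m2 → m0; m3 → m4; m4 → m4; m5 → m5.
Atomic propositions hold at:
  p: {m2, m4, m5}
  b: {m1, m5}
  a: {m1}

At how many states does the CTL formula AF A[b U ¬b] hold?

Sat(¬b) = {m0, m2, m3, m4}
A[b U ¬b]: least fixpoint, start Z0 = Sat(¬b) = {m0, m2, m3, m4}, add states in Sat(b) with every successor in Z. Z1 = {m0, m1, m2, m3, m4}; fixed.
Sat(A[b U ¬b]) = {m0, m1, m2, m3, m4}
AF A[b U ¬b]: least fixpoint, start Z0 = {m0, m1, m2, m3, m4}, add states with every successor in Z. Already a fixed point.
Sat(AF A[b U ¬b]) = {m0, m1, m2, m3, m4}
|Sat(AF A[b U ¬b])| = |{m0, m1, m2, m3, m4}| = 5.

5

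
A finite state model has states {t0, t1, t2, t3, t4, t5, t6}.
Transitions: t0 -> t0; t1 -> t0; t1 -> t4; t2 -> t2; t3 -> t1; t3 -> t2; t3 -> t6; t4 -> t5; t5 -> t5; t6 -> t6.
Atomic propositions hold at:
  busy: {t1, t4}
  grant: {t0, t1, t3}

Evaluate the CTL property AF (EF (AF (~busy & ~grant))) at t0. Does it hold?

Sat(~busy) = {t0, t2, t3, t5, t6}
Sat(~grant) = {t2, t4, t5, t6}
Sat(~busy & ~grant) = {t2, t5, t6}
AF (~busy & ~grant): least fixpoint, start Z0 = {t2, t5, t6}, add states with every successor in Z. Z1 = {t2, t4, t5, t6}; fixed.
Sat(AF (~busy & ~grant)) = {t2, t4, t5, t6}
EF (AF (~busy & ~grant)): least fixpoint, start Z0 = {t2, t4, t5, t6}, add states with some successor in Z. Z1 = {t1, t2, t3, t4, t5, t6}; fixed.
Sat(EF (AF (~busy & ~grant))) = {t1, t2, t3, t4, t5, t6}
AF (EF (AF (~busy & ~grant))): least fixpoint, start Z0 = {t1, t2, t3, t4, t5, t6}, add states with every successor in Z. Already a fixed point.
Sat(AF (EF (AF (~busy & ~grant)))) = {t1, t2, t3, t4, t5, t6}
t0 ∉ Sat(AF (EF (AF (~busy & ~grant)))) = {t1, t2, t3, t4, t5, t6}, so the formula does not hold at t0.

No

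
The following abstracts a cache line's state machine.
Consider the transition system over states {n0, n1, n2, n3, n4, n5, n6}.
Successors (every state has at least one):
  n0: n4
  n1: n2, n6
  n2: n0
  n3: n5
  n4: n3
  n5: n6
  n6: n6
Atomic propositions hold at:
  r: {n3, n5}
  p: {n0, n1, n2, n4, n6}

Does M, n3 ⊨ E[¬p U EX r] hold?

Yes

Sat(¬p) = {n3, n5}
Sat(EX r) = {s : some successor in {n3, n5}} = {n3, n4}
E[¬p U EX r]: least fixpoint, start Z0 = Sat(EX r) = {n3, n4}, add states in Sat(¬p) with some successor in Z. Already a fixed point.
Sat(E[¬p U EX r]) = {n3, n4}
n3 ∈ Sat(E[¬p U EX r]) = {n3, n4}, so the formula holds at n3.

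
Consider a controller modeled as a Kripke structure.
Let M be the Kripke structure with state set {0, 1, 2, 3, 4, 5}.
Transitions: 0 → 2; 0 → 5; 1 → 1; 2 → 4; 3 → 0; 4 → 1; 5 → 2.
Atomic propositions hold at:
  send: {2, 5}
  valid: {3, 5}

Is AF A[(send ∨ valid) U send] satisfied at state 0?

Yes

Sat(send ∨ valid) = {2, 3, 5}
A[(send ∨ valid) U send]: least fixpoint, start Z0 = Sat(send) = {2, 5}, add states in Sat(send ∨ valid) with every successor in Z. Already a fixed point.
Sat(A[(send ∨ valid) U send]) = {2, 5}
AF A[(send ∨ valid) U send]: least fixpoint, start Z0 = {2, 5}, add states with every successor in Z. Z1 = {0, 2, 5}; Z2 = {0, 2, 3, 5}; fixed.
Sat(AF A[(send ∨ valid) U send]) = {0, 2, 3, 5}
0 ∈ Sat(AF A[(send ∨ valid) U send]) = {0, 2, 3, 5}, so the formula holds at 0.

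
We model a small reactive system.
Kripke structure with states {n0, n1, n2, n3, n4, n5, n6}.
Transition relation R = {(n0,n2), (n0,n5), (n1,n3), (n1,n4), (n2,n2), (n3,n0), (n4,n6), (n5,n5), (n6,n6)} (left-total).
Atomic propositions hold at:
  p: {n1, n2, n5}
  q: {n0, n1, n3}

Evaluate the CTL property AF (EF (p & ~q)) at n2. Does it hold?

Sat(~q) = {n2, n4, n5, n6}
Sat(p & ~q) = {n2, n5}
EF (p & ~q): least fixpoint, start Z0 = {n2, n5}, add states with some successor in Z. Z1 = {n0, n2, n5}; Z2 = {n0, n2, n3, n5}; Z3 = {n0, n1, n2, n3, n5}; fixed.
Sat(EF (p & ~q)) = {n0, n1, n2, n3, n5}
AF (EF (p & ~q)): least fixpoint, start Z0 = {n0, n1, n2, n3, n5}, add states with every successor in Z. Already a fixed point.
Sat(AF (EF (p & ~q))) = {n0, n1, n2, n3, n5}
n2 ∈ Sat(AF (EF (p & ~q))) = {n0, n1, n2, n3, n5}, so the formula holds at n2.

Yes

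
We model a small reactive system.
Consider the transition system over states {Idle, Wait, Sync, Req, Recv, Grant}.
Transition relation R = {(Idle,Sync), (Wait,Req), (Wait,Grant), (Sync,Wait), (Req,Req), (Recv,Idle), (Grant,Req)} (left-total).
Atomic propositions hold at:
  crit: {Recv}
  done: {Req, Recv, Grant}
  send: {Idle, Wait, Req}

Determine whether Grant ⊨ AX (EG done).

EG done: greatest fixpoint, start Z0 = {Req, Recv, Grant}, keep only states in Sat with some successor in Z. Z1 = {Req, Grant}; fixed.
Sat(EG done) = {Req, Grant}
Sat(AX (EG done)) = {s : every successor in {Req, Grant}} = {Wait, Req, Grant}
Grant ∈ Sat(AX (EG done)) = {Wait, Req, Grant}, so the formula holds at Grant.

Yes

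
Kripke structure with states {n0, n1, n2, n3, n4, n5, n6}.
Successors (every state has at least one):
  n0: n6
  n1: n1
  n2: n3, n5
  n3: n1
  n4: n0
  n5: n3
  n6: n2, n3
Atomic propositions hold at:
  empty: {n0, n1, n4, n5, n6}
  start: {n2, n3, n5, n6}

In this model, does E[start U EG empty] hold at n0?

EG empty: greatest fixpoint, start Z0 = {n0, n1, n4, n5, n6}, keep only states in Sat with some successor in Z. Z1 = {n0, n1, n4}; Z2 = {n1, n4}; Z3 = {n1}; fixed.
Sat(EG empty) = {n1}
E[start U EG empty]: least fixpoint, start Z0 = Sat(EG empty) = {n1}, add states in Sat(start) with some successor in Z. Z1 = {n1, n3}; Z2 = {n1, n2, n3, n5, n6}; fixed.
Sat(E[start U EG empty]) = {n1, n2, n3, n5, n6}
n0 ∉ Sat(E[start U EG empty]) = {n1, n2, n3, n5, n6}, so the formula does not hold at n0.

No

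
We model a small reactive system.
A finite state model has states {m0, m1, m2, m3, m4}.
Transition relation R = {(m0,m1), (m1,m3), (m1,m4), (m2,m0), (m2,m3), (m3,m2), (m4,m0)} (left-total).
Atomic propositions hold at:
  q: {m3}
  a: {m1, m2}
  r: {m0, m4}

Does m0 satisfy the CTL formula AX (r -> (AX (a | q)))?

Yes

Sat(a | q) = {m1, m2, m3}
Sat(AX (a | q)) = {s : every successor in {m1, m2, m3}} = {m0, m3}
Sat(r -> (AX (a | q))) = {m0, m1, m2, m3}
Sat(AX (r -> (AX (a | q)))) = {s : every successor in {m0, m1, m2, m3}} = {m0, m2, m3, m4}
m0 ∈ Sat(AX (r -> (AX (a | q)))) = {m0, m2, m3, m4}, so the formula holds at m0.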